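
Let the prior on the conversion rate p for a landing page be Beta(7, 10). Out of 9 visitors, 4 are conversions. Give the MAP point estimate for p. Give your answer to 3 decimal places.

Prior: Beta(7, 10).
Data: 4 successes in 9 trials. The binomial likelihood contributes p^4(1−p)^5, so the posterior is Beta(7+4, 10+5) = Beta(11, 15).
For Beta(a, b) with a, b > 1 the mode is (a−1)/(a+b−2) = 10/24 ≈ 0.417.

p̂_MAP = 0.417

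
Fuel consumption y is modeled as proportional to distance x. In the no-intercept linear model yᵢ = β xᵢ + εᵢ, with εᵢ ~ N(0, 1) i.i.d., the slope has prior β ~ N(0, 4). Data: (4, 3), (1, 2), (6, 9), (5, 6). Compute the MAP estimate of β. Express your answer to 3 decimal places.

β̂_MAP = 1.252

log p(β | y) = −Σ(yᵢ − βxᵢ)²/(2·1) − β²/(2·4) + const.
Setting the derivative to zero: Σxᵢ(yᵢ − βxᵢ)/1 − β/4 = 0, so β = Σxᵢyᵢ / (Σxᵢ² + σ²/τ²).
Σxᵢyᵢ = 4·3 + 1·2 + 6·9 + 5·6 = 98; Σxᵢ² = 78; σ²/τ² = 0.25.
β̂_MAP = 98 / (78 + 0.25) = 98/78.25 ≈ 1.252.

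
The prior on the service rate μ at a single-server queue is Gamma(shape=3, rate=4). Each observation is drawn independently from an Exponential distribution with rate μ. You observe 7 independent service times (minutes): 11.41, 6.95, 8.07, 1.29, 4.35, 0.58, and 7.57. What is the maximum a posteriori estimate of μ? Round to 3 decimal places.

The Exponential(rate=μ) likelihood is ∝ μ^n e^(−μΣtᵢ). Here n = 7 and Σtᵢ = 11.41 + 6.95 + 8.07 + 1.29 + 4.35 + 0.58 + 7.57 = 40.22.
Posterior ∝ μ^2e^(−4μ) · μ^7e^(−40.22μ) = μ^9e^(−44.22μ), i.e. Gamma(10, 44.22).
Mode = (a−1)/b = 9/44.22 ≈ 0.204.

μ̂_MAP = 0.204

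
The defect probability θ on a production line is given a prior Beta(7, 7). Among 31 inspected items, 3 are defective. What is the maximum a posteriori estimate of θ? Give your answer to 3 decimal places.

θ̂_MAP = 0.209

Prior: Beta(7, 7).
Data: 3 successes in 31 trials. The binomial likelihood contributes θ^3(1−θ)^28, so the posterior is Beta(7+3, 7+28) = Beta(10, 35).
For Beta(a, b) with a, b > 1 the mode is (a−1)/(a+b−2) = 9/43 ≈ 0.209.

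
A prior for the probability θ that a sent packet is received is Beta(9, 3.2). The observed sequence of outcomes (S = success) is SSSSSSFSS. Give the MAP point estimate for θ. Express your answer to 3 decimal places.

θ̂_MAP = 0.833

Prior: Beta(9, 3.2).
Data: 8 successes in 9 trials (from the sequence). The binomial likelihood contributes θ^8(1−θ)^1, so the posterior is Beta(9+8, 3.2+1) = Beta(17, 4.2).
For Beta(a, b) with a, b > 1 the mode is (a−1)/(a+b−2) = 16/19.2 ≈ 0.833.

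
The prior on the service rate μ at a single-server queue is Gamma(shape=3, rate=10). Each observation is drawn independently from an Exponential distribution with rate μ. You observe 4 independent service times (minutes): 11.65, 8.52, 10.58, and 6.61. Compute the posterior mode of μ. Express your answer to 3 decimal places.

μ̂_MAP = 0.127

The Exponential(rate=μ) likelihood is ∝ μ^n e^(−μΣtᵢ). Here n = 4 and Σtᵢ = 11.65 + 8.52 + 10.58 + 6.61 = 37.36.
Posterior ∝ μ^2e^(−10μ) · μ^4e^(−37.36μ) = μ^6e^(−47.36μ), i.e. Gamma(7, 47.36).
Mode = (a−1)/b = 6/47.36 ≈ 0.127.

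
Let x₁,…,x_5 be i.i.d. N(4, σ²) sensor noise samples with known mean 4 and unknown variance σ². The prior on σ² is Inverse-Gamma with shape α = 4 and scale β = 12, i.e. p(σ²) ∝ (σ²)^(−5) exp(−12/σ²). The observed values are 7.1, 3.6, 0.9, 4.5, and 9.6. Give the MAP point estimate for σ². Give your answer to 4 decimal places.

Sum of squared deviations about the known mean: SS = (7.1−4)² + (3.6−4)² + (0.9−4)² + (4.5−4)² + (9.6−4)² = 50.99.
The Normal likelihood contributes (σ²)^(−n/2) exp(−SS/(2σ²)), so the posterior is Inverse-Gamma(α + n/2, β + SS/2) = Inverse-Gamma(6.5, 37.495).
The mode of Inverse-Gamma(a, b) is b/(a+1) = 37.495/7.5 ≈ 4.9993.

σ̂²_MAP = 4.9993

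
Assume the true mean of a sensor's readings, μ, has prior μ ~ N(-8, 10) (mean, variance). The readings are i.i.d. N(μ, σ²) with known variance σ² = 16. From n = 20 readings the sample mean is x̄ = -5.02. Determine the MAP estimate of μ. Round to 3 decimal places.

n = 20, x̄ = -5.02.
For a Normal prior and Normal likelihood with known variance, the posterior is Normal; its mode equals its mean, the precision-weighted average.
Prior precision 1/σ₀² = 1/10 = 0.1; data precision n/σ² = 20/16 = 1.25.
μ̂ = (0.1·(-8) + 1.25·(-5.02)) / (0.1 + 1.25) = (-7.075)/1.35 = -283/54 ≈ -5.241.

μ̂_MAP = -5.241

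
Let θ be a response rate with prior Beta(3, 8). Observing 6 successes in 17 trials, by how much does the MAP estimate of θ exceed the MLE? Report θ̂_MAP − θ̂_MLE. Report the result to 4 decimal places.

Posterior is Beta(9, 19); MAP = (9−1)/(28−2) = 8/26 ≈ 0.30769.
MLE ignores the prior: θ̂_MLE = k/n = 6/17 ≈ 0.35294.
Difference = 8/26 − 6/17 = -10/221 ≈ -0.0452.

MAP − MLE = -0.0452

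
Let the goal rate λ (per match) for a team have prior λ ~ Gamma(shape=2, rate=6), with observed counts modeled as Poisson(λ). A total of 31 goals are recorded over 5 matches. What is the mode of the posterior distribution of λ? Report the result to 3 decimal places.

λ̂_MAP = 2.909

Σxᵢ = 31, n = 5.
Posterior ∝ λe^(−6λ) · λ^31e^(−5λ) = λ^32e^(−11λ), i.e. Gamma(shape=33, rate=11).
The mode of a Gamma(a, b) with a ≥ 1 (shape–rate) is (a−1)/b = 32/11 ≈ 2.909.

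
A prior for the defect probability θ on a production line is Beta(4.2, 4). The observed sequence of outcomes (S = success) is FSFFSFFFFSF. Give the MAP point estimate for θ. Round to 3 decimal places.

θ̂_MAP = 0.360

Prior: Beta(4.2, 4).
Data: 3 successes in 11 trials (from the sequence). The binomial likelihood contributes θ^3(1−θ)^8, so the posterior is Beta(4.2+3, 4+8) = Beta(7.2, 12).
For Beta(a, b) with a, b > 1 the mode is (a−1)/(a+b−2) = 6.2/17.2 ≈ 0.360.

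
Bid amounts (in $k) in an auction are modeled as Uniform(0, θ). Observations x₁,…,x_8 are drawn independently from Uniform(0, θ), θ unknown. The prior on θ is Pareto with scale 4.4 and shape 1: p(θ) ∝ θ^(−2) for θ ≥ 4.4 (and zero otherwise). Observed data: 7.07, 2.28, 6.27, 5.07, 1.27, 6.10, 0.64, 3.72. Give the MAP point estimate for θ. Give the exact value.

θ̂_MAP = 7.07

The Uniform(0, θ) likelihood is θ^(−n) for θ ≥ max(xᵢ), zero otherwise. Here max(xᵢ) = 7.07.
Posterior ∝ θ^(−2) · θ^(−8) = θ^(−10) on θ ≥ max(4.4, 7.07) = 7.07.
This density is strictly decreasing in θ, so the posterior mode lies at the lower boundary of the support.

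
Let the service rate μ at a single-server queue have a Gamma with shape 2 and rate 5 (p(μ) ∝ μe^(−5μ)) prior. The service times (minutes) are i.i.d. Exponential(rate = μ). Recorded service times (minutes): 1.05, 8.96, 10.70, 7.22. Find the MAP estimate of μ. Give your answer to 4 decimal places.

The Exponential(rate=μ) likelihood is ∝ μ^n e^(−μΣtᵢ). Here n = 4 and Σtᵢ = 1.05 + 8.96 + 10.70 + 7.22 = 27.93.
Posterior ∝ μe^(−5μ) · μ^4e^(−27.93μ) = μ^5e^(−32.93μ), i.e. Gamma(6, 32.93).
Mode = (a−1)/b = 5/32.93 ≈ 0.1518.

μ̂_MAP = 0.1518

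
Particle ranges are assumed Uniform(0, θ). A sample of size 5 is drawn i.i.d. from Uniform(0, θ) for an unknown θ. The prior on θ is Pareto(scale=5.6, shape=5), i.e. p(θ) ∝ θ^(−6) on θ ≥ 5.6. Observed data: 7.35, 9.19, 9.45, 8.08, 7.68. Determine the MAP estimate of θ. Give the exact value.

θ̂_MAP = 9.45

The Uniform(0, θ) likelihood is θ^(−n) for θ ≥ max(xᵢ), zero otherwise. Here max(xᵢ) = 9.45.
Posterior ∝ θ^(−6) · θ^(−5) = θ^(−11) on θ ≥ max(5.6, 9.45) = 9.45.
This density is strictly decreasing in θ, so the posterior mode lies at the lower boundary of the support.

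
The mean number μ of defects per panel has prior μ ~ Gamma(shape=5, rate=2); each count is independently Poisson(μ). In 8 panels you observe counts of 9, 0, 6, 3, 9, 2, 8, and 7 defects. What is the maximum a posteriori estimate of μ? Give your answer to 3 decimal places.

Σxᵢ = 9+0+6+3+9+2+8+7 = 44, with n = 8.
Posterior ∝ μ^4e^(−2μ) · μ^44e^(−8μ) = μ^48e^(−10μ), i.e. Gamma(shape=49, rate=10).
The mode of a Gamma(a, b) with a ≥ 1 (shape–rate) is (a−1)/b = 48/10 ≈ 4.800.

μ̂_MAP = 4.800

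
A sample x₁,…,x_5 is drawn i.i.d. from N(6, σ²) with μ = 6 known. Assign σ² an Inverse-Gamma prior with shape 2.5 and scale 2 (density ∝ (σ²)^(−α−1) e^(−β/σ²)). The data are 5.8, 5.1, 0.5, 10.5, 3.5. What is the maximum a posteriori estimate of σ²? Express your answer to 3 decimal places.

σ̂²_MAP = 5.133

Sum of squared deviations about the known mean: SS = (5.8−6)² + (5.1−6)² + (0.5−6)² + (10.5−6)² + (3.5−6)² = 57.6.
The Normal likelihood contributes (σ²)^(−n/2) exp(−SS/(2σ²)), so the posterior is Inverse-Gamma(α + n/2, β + SS/2) = Inverse-Gamma(5, 30.8).
The mode of Inverse-Gamma(a, b) is b/(a+1) = 30.8/6 ≈ 5.133.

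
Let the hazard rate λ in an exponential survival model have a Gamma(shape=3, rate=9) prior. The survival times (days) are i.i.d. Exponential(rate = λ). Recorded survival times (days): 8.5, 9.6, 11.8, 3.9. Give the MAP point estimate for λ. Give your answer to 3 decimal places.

λ̂_MAP = 0.140

The Exponential(rate=λ) likelihood is ∝ λ^n e^(−λΣtᵢ). Here n = 4 and Σtᵢ = 8.5 + 9.6 + 11.8 + 3.9 = 33.8.
Posterior ∝ λ^2e^(−9λ) · λ^4e^(−33.8λ) = λ^6e^(−42.8λ), i.e. Gamma(7, 42.8).
Mode = (a−1)/b = 6/42.8 ≈ 0.140.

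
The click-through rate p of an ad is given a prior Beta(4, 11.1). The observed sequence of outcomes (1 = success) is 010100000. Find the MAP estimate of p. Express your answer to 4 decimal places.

p̂_MAP = 0.2262

Prior: Beta(4, 11.1).
Data: 2 successes in 9 trials (from the sequence). The binomial likelihood contributes p^2(1−p)^7, so the posterior is Beta(4+2, 11.1+7) = Beta(6, 18.1).
For Beta(a, b) with a, b > 1 the mode is (a−1)/(a+b−2) = 5/22.1 ≈ 0.2262.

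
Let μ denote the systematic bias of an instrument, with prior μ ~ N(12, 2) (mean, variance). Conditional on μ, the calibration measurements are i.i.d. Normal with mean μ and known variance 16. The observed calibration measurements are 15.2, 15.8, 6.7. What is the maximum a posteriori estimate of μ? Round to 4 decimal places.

μ̂_MAP = 12.1545

n = 3; x̄ = (15.2 + 15.8 + 6.7)/3 = 37.7/3 = 377/30 ≈ 12.5667.
For a Normal prior and Normal likelihood with known variance, the posterior is Normal; its mode equals its mean, the precision-weighted average.
Prior precision 1/σ₀² = 1/2 = 0.5; data precision n/σ² = 3/16 = 0.1875.
μ̂ = (0.5·12 + 0.1875·(377/30)) / (0.5 + 0.1875) = 8.35625/0.6875 = 1337/110 ≈ 12.1545.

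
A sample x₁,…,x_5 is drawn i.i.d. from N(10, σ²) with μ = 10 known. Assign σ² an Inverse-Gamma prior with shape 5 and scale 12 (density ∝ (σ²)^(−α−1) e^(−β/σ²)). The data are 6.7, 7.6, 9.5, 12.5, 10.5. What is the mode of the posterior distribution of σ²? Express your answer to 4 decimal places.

Sum of squared deviations about the known mean: SS = (6.7−10)² + (7.6−10)² + (9.5−10)² + (12.5−10)² + (10.5−10)² = 23.4.
The Normal likelihood contributes (σ²)^(−n/2) exp(−SS/(2σ²)), so the posterior is Inverse-Gamma(α + n/2, β + SS/2) = Inverse-Gamma(7.5, 23.7).
The mode of Inverse-Gamma(a, b) is b/(a+1) = 23.7/8.5 ≈ 2.7882.

σ̂²_MAP = 2.7882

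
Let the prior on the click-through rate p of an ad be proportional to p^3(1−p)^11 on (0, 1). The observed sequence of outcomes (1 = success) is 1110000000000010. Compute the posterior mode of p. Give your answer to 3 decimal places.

The prior density ∝ p^3(1−p)^11 is the kernel of Beta(4, 12).
Data: 4 successes in 16 trials (from the sequence). The binomial likelihood contributes p^4(1−p)^12, so the posterior is Beta(4+4, 12+12) = Beta(8, 24).
For Beta(a, b) with a, b > 1 the mode is (a−1)/(a+b−2) = 7/30 ≈ 0.233.

p̂_MAP = 0.233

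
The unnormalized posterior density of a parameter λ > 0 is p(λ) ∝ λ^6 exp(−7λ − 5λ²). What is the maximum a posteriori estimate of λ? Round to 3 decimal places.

ℓ'(λ) = 6/λ − 7 − 10λ. Setting this to zero and multiplying by λ: 10λ² + 7λ − 6 = 0.
λ = (−7 + √(7² + 4·10·6)) / (2·10) = (−7 + √289) / 20 = (−7 + 17)/20 = 1/2.
ℓ''(λ) = −6/λ² − 10 < 0, confirming a maximum.

λ̂_MAP = 0.500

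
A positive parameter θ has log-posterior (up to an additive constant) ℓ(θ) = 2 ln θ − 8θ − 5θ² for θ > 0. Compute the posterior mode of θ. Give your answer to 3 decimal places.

θ̂_MAP = 0.200

ℓ'(θ) = 2/θ − 8 − 10θ. Setting this to zero and multiplying by θ: 10θ² + 8θ − 2 = 0.
θ = (−8 + √(8² + 4·10·2)) / (2·10) = (−8 + √144) / 20 = (−8 + 12)/20 = 1/5.
ℓ''(θ) = −2/θ² − 10 < 0, confirming a maximum.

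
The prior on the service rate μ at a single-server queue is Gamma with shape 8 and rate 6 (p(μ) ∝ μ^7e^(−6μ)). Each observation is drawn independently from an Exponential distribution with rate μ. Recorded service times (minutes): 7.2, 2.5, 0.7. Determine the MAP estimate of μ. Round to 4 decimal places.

μ̂_MAP = 0.6098

The Exponential(rate=μ) likelihood is ∝ μ^n e^(−μΣtᵢ). Here n = 3 and Σtᵢ = 7.2 + 2.5 + 0.7 = 10.4.
Posterior ∝ μ^7e^(−6μ) · μ^3e^(−10.4μ) = μ^10e^(−16.4μ), i.e. Gamma(11, 16.4).
Mode = (a−1)/b = 10/16.4 ≈ 0.6098.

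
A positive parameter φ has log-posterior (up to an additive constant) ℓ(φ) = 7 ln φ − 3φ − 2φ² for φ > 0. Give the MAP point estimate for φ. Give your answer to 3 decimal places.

ℓ'(φ) = 7/φ − 3 − 4φ. Setting this to zero and multiplying by φ: 4φ² + 3φ − 7 = 0.
φ = (−3 + √(3² + 4·4·7)) / (2·4) = (−3 + √121) / 8 = (−3 + 11)/8 = 1.
ℓ''(φ) = −7/φ² − 4 < 0, confirming a maximum.

φ̂_MAP = 1.000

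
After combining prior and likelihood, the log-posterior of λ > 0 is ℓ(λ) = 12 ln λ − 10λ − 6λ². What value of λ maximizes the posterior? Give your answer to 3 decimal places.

λ̂_MAP = 0.667

ℓ'(λ) = 12/λ − 10 − 12λ. Setting this to zero and multiplying by λ: 12λ² + 10λ − 12 = 0.
λ = (−10 + √(10² + 4·12·12)) / (2·12) = (−10 + √676) / 24 = (−10 + 26)/24 = 2/3.
ℓ''(λ) = −12/λ² − 12 < 0, confirming a maximum.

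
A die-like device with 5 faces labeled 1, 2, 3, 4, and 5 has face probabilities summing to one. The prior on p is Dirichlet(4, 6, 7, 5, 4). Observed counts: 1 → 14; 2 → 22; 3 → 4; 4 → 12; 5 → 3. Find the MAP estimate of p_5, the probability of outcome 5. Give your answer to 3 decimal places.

The posterior is Dirichlet(αᵢ + nᵢ) = Dirichlet(18, 28, 11, 17, 7).
For a Dirichlet(a₁,…,a_K) with all aᵢ > 1, the mode has j-th component (aⱼ − 1)/(Σaᵢ − K).
Here Σaᵢ = 81 and K = 5, so p_5 = (7 − 1)/(81 − 5) = 6/76 ≈ 0.079.

MAP estimate: 0.079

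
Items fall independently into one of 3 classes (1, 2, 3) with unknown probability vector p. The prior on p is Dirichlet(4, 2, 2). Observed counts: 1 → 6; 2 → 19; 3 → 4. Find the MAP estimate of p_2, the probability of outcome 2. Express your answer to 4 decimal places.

MAP estimate: 0.5882

The posterior is Dirichlet(αᵢ + nᵢ) = Dirichlet(10, 21, 6).
For a Dirichlet(a₁,…,a_K) with all aᵢ > 1, the mode has j-th component (aⱼ − 1)/(Σaᵢ − K).
Here Σaᵢ = 37 and K = 3, so p_2 = (21 − 1)/(37 − 3) = 20/34 ≈ 0.5882.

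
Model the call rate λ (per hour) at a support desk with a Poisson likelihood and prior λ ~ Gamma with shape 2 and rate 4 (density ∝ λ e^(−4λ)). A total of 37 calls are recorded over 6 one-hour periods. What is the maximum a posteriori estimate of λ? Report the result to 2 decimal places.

Σxᵢ = 37, n = 6.
Posterior ∝ λe^(−4λ) · λ^37e^(−6λ) = λ^38e^(−10λ), i.e. Gamma(shape=39, rate=10).
The mode of a Gamma(a, b) with a ≥ 1 (shape–rate) is (a−1)/b = 38/10 ≈ 3.80.

λ̂_MAP = 3.80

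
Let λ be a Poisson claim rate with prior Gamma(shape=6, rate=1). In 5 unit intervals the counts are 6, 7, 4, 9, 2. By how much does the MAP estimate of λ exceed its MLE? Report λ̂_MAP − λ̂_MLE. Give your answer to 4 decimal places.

Σxᵢ = 28. Posterior is Gamma(34, 6); MAP = (34−1)/6 = 33/6 ≈ 5.50000.
MLE = x̄ = 28/5 ≈ 5.60000.
Difference = 33/6 − 28/5 = -1/10 ≈ -0.1000.

MAP − MLE = -0.1000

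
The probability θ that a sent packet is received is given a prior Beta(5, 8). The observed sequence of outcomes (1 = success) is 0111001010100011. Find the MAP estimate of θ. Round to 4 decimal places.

Prior: Beta(5, 8).
Data: 8 successes in 16 trials (from the sequence). The binomial likelihood contributes θ^8(1−θ)^8, so the posterior is Beta(5+8, 8+8) = Beta(13, 16).
For Beta(a, b) with a, b > 1 the mode is (a−1)/(a+b−2) = 12/27 ≈ 0.4444.

θ̂_MAP = 0.4444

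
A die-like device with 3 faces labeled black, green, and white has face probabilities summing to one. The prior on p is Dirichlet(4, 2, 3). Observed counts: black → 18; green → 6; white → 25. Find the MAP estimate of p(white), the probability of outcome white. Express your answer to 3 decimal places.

The posterior is Dirichlet(αᵢ + nᵢ) = Dirichlet(22, 8, 28).
For a Dirichlet(a₁,…,a_K) with all aᵢ > 1, the mode has j-th component (aⱼ − 1)/(Σaᵢ − K).
Here Σaᵢ = 58 and K = 3, so p(white) = (28 − 1)/(58 − 3) = 27/55 ≈ 0.491.

MAP estimate of p(white) = 0.491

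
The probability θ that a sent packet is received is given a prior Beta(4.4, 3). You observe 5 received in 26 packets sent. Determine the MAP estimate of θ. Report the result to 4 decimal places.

θ̂_MAP = 0.2675

Prior: Beta(4.4, 3).
Data: 5 successes in 26 trials. The binomial likelihood contributes θ^5(1−θ)^21, so the posterior is Beta(4.4+5, 3+21) = Beta(9.4, 24).
For Beta(a, b) with a, b > 1 the mode is (a−1)/(a+b−2) = 8.4/31.4 ≈ 0.2675.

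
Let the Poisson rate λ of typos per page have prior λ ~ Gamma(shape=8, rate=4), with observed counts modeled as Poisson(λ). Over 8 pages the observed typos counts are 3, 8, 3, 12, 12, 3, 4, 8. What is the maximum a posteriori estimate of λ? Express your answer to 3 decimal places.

λ̂_MAP = 5.000

Σxᵢ = 3+8+3+12+12+3+4+8 = 53, with n = 8.
Posterior ∝ λ^7e^(−4λ) · λ^53e^(−8λ) = λ^60e^(−12λ), i.e. Gamma(shape=61, rate=12).
The mode of a Gamma(a, b) with a ≥ 1 (shape–rate) is (a−1)/b = 60/12 ≈ 5.000.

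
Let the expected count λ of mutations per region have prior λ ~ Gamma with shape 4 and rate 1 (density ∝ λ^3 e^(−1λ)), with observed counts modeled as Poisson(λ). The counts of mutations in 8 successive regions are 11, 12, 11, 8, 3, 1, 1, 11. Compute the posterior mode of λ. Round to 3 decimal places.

Σxᵢ = 11+12+11+8+3+1+1+11 = 58, with n = 8.
Posterior ∝ λ^3e^(−1λ) · λ^58e^(−8λ) = λ^61e^(−9λ), i.e. Gamma(shape=62, rate=9).
The mode of a Gamma(a, b) with a ≥ 1 (shape–rate) is (a−1)/b = 61/9 ≈ 6.778.

λ̂_MAP = 6.778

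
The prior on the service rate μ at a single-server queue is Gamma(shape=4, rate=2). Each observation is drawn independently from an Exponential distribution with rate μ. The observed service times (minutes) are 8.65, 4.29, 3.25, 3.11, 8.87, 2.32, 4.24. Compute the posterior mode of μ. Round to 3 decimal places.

The Exponential(rate=μ) likelihood is ∝ μ^n e^(−μΣtᵢ). Here n = 7 and Σtᵢ = 8.65 + 4.29 + 3.25 + 3.11 + 8.87 + 2.32 + 4.24 = 34.73.
Posterior ∝ μ^3e^(−2μ) · μ^7e^(−34.73μ) = μ^10e^(−36.73μ), i.e. Gamma(11, 36.73).
Mode = (a−1)/b = 10/36.73 ≈ 0.272.

μ̂_MAP = 0.272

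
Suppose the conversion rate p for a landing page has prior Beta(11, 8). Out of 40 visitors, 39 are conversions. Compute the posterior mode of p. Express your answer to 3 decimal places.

Prior: Beta(11, 8).
Data: 39 successes in 40 trials. The binomial likelihood contributes p^39(1−p)^1, so the posterior is Beta(11+39, 8+1) = Beta(50, 9).
For Beta(a, b) with a, b > 1 the mode is (a−1)/(a+b−2) = 49/57 ≈ 0.860.

p̂_MAP = 0.860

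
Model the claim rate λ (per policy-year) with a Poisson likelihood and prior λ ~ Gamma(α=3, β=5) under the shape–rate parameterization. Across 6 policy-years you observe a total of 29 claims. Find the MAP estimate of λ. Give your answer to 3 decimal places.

λ̂_MAP = 2.818

Σxᵢ = 29, n = 6.
Posterior ∝ λ^2e^(−5λ) · λ^29e^(−6λ) = λ^31e^(−11λ), i.e. Gamma(shape=32, rate=11).
The mode of a Gamma(a, b) with a ≥ 1 (shape–rate) is (a−1)/b = 31/11 ≈ 2.818.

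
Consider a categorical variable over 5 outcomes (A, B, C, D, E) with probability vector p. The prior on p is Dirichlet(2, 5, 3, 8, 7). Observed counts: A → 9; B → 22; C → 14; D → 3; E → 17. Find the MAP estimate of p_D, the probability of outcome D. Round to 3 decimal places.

MAP estimate of p_D = 0.118

The posterior is Dirichlet(αᵢ + nᵢ) = Dirichlet(11, 27, 17, 11, 24).
For a Dirichlet(a₁,…,a_K) with all aᵢ > 1, the mode has j-th component (aⱼ − 1)/(Σaᵢ − K).
Here Σaᵢ = 90 and K = 5, so p_D = (11 − 1)/(90 − 5) = 10/85 ≈ 0.118.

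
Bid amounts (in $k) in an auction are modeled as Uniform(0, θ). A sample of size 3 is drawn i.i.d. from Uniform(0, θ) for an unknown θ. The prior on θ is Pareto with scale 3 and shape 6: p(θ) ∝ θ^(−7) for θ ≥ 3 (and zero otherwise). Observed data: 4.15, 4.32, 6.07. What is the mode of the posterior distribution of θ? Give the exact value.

θ̂_MAP = 6.07

The Uniform(0, θ) likelihood is θ^(−n) for θ ≥ max(xᵢ), zero otherwise. Here max(xᵢ) = 6.07.
Posterior ∝ θ^(−7) · θ^(−3) = θ^(−10) on θ ≥ max(3, 6.07) = 6.07.
This density is strictly decreasing in θ, so the posterior mode lies at the lower boundary of the support.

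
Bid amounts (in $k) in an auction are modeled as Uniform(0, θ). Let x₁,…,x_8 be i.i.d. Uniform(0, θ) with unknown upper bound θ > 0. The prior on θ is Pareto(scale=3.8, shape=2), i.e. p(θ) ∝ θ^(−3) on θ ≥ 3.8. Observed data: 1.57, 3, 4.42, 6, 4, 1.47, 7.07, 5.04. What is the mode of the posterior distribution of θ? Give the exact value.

The Uniform(0, θ) likelihood is θ^(−n) for θ ≥ max(xᵢ), zero otherwise. Here max(xᵢ) = 7.07.
Posterior ∝ θ^(−3) · θ^(−8) = θ^(−11) on θ ≥ max(3.8, 7.07) = 7.07.
This density is strictly decreasing in θ, so the posterior mode lies at the lower boundary of the support.

θ̂_MAP = 7.07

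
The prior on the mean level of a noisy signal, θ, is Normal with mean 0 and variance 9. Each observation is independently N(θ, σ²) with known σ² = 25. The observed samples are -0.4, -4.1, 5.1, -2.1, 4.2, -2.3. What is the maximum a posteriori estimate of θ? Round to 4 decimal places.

θ̂_MAP = 0.0456

n = 6; x̄ = ((-0.4) + (-4.1) + 5.1 + (-2.1) + 4.2 + (-2.3))/6 = 0.4/6 = 1/15 ≈ 0.0667.
For a Normal prior and Normal likelihood with known variance, the posterior is Normal; its mode equals its mean, the precision-weighted average.
Prior precision 1/σ₀² = 1/9; data precision n/σ² = 6/25 = 0.24.
θ̂ = ((1/9)·0 + 0.24·(1/15)) / (1/9 + 0.24) = 0.016/(79/225) = 18/395 ≈ 0.0456.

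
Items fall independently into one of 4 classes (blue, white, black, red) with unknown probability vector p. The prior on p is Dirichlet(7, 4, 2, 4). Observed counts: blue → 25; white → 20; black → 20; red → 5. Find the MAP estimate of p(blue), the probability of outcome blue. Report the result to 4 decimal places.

MAP estimate of p(blue) = 0.3735

The posterior is Dirichlet(αᵢ + nᵢ) = Dirichlet(32, 24, 22, 9).
For a Dirichlet(a₁,…,a_K) with all aᵢ > 1, the mode has j-th component (aⱼ − 1)/(Σaᵢ − K).
Here Σaᵢ = 87 and K = 4, so p(blue) = (32 − 1)/(87 − 4) = 31/83 ≈ 0.3735.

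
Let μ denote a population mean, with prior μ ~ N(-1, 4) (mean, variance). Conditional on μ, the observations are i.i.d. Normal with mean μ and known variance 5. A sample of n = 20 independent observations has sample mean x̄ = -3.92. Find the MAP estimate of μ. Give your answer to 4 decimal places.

n = 20, x̄ = -3.92.
For a Normal prior and Normal likelihood with known variance, the posterior is Normal; its mode equals its mean, the precision-weighted average.
Prior precision 1/σ₀² = 1/4 = 0.25; data precision n/σ² = 20/5 = 4.
μ̂ = (0.25·(-1) + 4·(-3.92)) / (0.25 + 4) = (-15.93)/4.25 = -1593/425 ≈ -3.7482.

μ̂_MAP = -3.7482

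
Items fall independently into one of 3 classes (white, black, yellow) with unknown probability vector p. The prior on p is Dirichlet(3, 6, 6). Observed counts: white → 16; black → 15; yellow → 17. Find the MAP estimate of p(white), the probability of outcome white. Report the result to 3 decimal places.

The posterior is Dirichlet(αᵢ + nᵢ) = Dirichlet(19, 21, 23).
For a Dirichlet(a₁,…,a_K) with all aᵢ > 1, the mode has j-th component (aⱼ − 1)/(Σaᵢ − K).
Here Σaᵢ = 63 and K = 3, so p(white) = (19 − 1)/(63 − 3) = 18/60 ≈ 0.300.

MAP estimate of p(white) = 0.300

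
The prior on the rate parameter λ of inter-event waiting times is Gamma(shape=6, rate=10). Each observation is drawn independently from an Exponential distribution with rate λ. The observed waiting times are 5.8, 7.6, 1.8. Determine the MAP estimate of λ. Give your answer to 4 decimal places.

The Exponential(rate=λ) likelihood is ∝ λ^n e^(−λΣtᵢ). Here n = 3 and Σtᵢ = 5.8 + 7.6 + 1.8 = 15.2.
Posterior ∝ λ^5e^(−10λ) · λ^3e^(−15.2λ) = λ^8e^(−25.2λ), i.e. Gamma(9, 25.2).
Mode = (a−1)/b = 8/25.2 ≈ 0.3175.

λ̂_MAP = 0.3175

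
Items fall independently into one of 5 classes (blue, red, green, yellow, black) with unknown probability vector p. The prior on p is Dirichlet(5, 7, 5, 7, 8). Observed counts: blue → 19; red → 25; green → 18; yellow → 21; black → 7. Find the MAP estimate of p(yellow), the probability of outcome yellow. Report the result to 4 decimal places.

The posterior is Dirichlet(αᵢ + nᵢ) = Dirichlet(24, 32, 23, 28, 15).
For a Dirichlet(a₁,…,a_K) with all aᵢ > 1, the mode has j-th component (aⱼ − 1)/(Σaᵢ − K).
Here Σaᵢ = 122 and K = 5, so p(yellow) = (28 − 1)/(122 − 5) = 27/117 ≈ 0.2308.

MAP estimate of p(yellow) = 0.2308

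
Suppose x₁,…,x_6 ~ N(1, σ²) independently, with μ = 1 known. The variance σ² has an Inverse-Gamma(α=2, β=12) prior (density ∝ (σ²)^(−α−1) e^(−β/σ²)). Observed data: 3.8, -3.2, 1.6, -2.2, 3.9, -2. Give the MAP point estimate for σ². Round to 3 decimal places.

σ̂²_MAP = 6.458

Sum of squared deviations about the known mean: SS = (3.8−1)² + (-3.2−1)² + (1.6−1)² + (-2.2−1)² + (3.9−1)² + (-2−1)² = 53.49.
The Normal likelihood contributes (σ²)^(−n/2) exp(−SS/(2σ²)), so the posterior is Inverse-Gamma(α + n/2, β + SS/2) = Inverse-Gamma(5, 38.745).
The mode of Inverse-Gamma(a, b) is b/(a+1) = 38.745/6 ≈ 6.458.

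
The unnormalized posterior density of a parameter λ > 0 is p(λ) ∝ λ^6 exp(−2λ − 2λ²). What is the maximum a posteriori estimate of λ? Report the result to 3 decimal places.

ℓ'(λ) = 6/λ − 2 − 4λ. Setting this to zero and multiplying by λ: 4λ² + 2λ − 6 = 0.
λ = (−2 + √(2² + 4·4·6)) / (2·4) = (−2 + √100) / 8 = (−2 + 10)/8 = 1.
ℓ''(λ) = −6/λ² − 4 < 0, confirming a maximum.

λ̂_MAP = 1.000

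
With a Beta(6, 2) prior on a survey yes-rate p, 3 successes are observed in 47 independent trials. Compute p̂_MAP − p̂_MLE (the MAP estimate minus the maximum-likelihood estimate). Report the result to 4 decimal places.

MAP − MLE = 0.0871

Posterior is Beta(9, 46); MAP = (9−1)/(55−2) = 8/53 ≈ 0.15094.
MLE ignores the prior: p̂_MLE = k/n = 3/47 ≈ 0.06383.
Difference = 8/53 − 3/47 = 217/2491 ≈ 0.0871.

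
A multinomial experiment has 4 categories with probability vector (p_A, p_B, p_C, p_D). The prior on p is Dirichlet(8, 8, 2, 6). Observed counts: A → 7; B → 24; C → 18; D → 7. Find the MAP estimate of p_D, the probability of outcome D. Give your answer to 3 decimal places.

MAP estimate of p_D = 0.158

The posterior is Dirichlet(αᵢ + nᵢ) = Dirichlet(15, 32, 20, 13).
For a Dirichlet(a₁,…,a_K) with all aᵢ > 1, the mode has j-th component (aⱼ − 1)/(Σaᵢ − K).
Here Σaᵢ = 80 and K = 4, so p_D = (13 − 1)/(80 − 4) = 12/76 ≈ 0.158.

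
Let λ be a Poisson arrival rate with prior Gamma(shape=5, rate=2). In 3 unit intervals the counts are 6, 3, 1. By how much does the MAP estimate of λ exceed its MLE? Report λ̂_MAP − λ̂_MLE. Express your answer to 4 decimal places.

MAP − MLE = -0.5333

Σxᵢ = 10. Posterior is Gamma(15, 5); MAP = (15−1)/5 = 14/5 ≈ 2.80000.
MLE = x̄ = 10/3 ≈ 3.33333.
Difference = 14/5 − 10/3 = -8/15 ≈ -0.5333.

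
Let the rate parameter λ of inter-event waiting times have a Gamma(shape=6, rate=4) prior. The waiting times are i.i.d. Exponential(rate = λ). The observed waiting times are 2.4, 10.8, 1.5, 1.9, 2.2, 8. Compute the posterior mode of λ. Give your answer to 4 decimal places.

λ̂_MAP = 0.3571

The Exponential(rate=λ) likelihood is ∝ λ^n e^(−λΣtᵢ). Here n = 6 and Σtᵢ = 2.4 + 10.8 + 1.5 + 1.9 + 2.2 + 8 = 26.8.
Posterior ∝ λ^5e^(−4λ) · λ^6e^(−26.8λ) = λ^11e^(−30.8λ), i.e. Gamma(12, 30.8).
Mode = (a−1)/b = 11/30.8 ≈ 0.3571.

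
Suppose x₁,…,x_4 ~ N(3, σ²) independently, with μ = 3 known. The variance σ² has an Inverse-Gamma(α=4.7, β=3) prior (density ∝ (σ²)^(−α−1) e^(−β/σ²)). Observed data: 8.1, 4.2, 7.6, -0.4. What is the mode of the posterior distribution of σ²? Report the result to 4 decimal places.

σ̂²_MAP = 4.2968

Sum of squared deviations about the known mean: SS = (8.1−3)² + (4.2−3)² + (7.6−3)² + (-0.4−3)² = 60.17.
The Normal likelihood contributes (σ²)^(−n/2) exp(−SS/(2σ²)), so the posterior is Inverse-Gamma(α + n/2, β + SS/2) = Inverse-Gamma(6.7, 33.085).
The mode of Inverse-Gamma(a, b) is b/(a+1) = 33.085/7.7 ≈ 4.2968.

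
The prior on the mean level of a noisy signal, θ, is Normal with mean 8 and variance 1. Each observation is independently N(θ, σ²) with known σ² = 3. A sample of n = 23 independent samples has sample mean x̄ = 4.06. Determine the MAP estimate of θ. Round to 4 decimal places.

n = 23, x̄ = 4.06.
For a Normal prior and Normal likelihood with known variance, the posterior is Normal; its mode equals its mean, the precision-weighted average.
Prior precision 1/σ₀² = 1/1 = 1; data precision n/σ² = 23/3.
θ̂ = (1·8 + (23/3)·4.06) / (1 + 23/3) = (5869/150)/(26/3) = 5869/1300 ≈ 4.5146.

θ̂_MAP = 4.5146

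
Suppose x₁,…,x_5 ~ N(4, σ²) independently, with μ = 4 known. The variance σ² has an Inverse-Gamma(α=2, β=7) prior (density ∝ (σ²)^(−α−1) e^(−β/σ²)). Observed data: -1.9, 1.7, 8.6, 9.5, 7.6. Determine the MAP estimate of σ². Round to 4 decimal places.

Sum of squared deviations about the known mean: SS = (-1.9−4)² + (1.7−4)² + (8.6−4)² + (9.5−4)² + (7.6−4)² = 104.47.
The Normal likelihood contributes (σ²)^(−n/2) exp(−SS/(2σ²)), so the posterior is Inverse-Gamma(α + n/2, β + SS/2) = Inverse-Gamma(4.5, 59.235).
The mode of Inverse-Gamma(a, b) is b/(a+1) = 59.235/5.5 ≈ 10.7700.

σ̂²_MAP = 10.7700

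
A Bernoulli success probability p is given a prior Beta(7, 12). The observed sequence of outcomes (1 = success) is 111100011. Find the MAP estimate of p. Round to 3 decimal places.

p̂_MAP = 0.462

Prior: Beta(7, 12).
Data: 6 successes in 9 trials (from the sequence). The binomial likelihood contributes p^6(1−p)^3, so the posterior is Beta(7+6, 12+3) = Beta(13, 15).
For Beta(a, b) with a, b > 1 the mode is (a−1)/(a+b−2) = 12/26 ≈ 0.462.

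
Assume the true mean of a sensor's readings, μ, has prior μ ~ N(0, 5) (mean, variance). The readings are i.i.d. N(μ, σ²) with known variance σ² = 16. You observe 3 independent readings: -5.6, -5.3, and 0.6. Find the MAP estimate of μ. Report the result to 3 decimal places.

μ̂_MAP = -1.661

n = 3; x̄ = ((-5.6) + (-5.3) + 0.6)/3 = -10.3/3 = -103/30 ≈ -3.4333.
For a Normal prior and Normal likelihood with known variance, the posterior is Normal; its mode equals its mean, the precision-weighted average.
Prior precision 1/σ₀² = 1/5 = 0.2; data precision n/σ² = 3/16 = 0.1875.
μ̂ = (0.2·0 + 0.1875·(-103/30)) / (0.2 + 0.1875) = (-0.64375)/0.3875 = -103/62 ≈ -1.661.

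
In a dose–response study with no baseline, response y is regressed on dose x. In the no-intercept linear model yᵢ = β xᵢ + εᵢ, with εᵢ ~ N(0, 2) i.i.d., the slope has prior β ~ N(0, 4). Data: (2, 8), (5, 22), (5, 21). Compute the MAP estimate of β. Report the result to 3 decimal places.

log p(β | y) = −Σ(yᵢ − βxᵢ)²/(2·2) − β²/(2·4) + const.
Setting the derivative to zero: Σxᵢ(yᵢ − βxᵢ)/2 − β/4 = 0, so β = Σxᵢyᵢ / (Σxᵢ² + σ²/τ²).
Σxᵢyᵢ = 2·8 + 5·22 + 5·21 = 231; Σxᵢ² = 54; σ²/τ² = 0.5.
β̂_MAP = 231 / (54 + 0.5) = 231/54.5 ≈ 4.239.

β̂_MAP = 4.239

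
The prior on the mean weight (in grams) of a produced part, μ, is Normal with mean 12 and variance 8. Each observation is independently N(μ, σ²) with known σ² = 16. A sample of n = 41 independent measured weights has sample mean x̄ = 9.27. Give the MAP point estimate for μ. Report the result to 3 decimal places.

μ̂_MAP = 9.397

n = 41, x̄ = 9.27.
For a Normal prior and Normal likelihood with known variance, the posterior is Normal; its mode equals its mean, the precision-weighted average.
Prior precision 1/σ₀² = 1/8 = 0.125; data precision n/σ² = 41/16 = 2.5625.
μ̂ = (0.125·12 + 2.5625·9.27) / (0.125 + 2.5625) = 25.254375/2.6875 = 40407/4300 ≈ 9.397.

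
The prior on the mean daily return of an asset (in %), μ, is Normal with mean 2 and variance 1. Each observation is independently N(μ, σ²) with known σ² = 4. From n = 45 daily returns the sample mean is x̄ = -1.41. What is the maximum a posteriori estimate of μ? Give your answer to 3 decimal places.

n = 45, x̄ = -1.41.
For a Normal prior and Normal likelihood with known variance, the posterior is Normal; its mode equals its mean, the precision-weighted average.
Prior precision 1/σ₀² = 1/1 = 1; data precision n/σ² = 45/4 = 11.25.
μ̂ = (1·2 + 11.25·(-1.41)) / (1 + 11.25) = (-13.8625)/12.25 = -1109/980 ≈ -1.132.

μ̂_MAP = -1.132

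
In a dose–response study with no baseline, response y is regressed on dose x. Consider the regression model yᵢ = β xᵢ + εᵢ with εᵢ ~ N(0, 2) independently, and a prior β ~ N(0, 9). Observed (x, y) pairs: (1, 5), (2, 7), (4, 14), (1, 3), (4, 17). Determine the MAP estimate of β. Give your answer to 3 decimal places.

log p(β | y) = −Σ(yᵢ − βxᵢ)²/(2·2) − β²/(2·9) + const.
Setting the derivative to zero: Σxᵢ(yᵢ − βxᵢ)/2 − β/9 = 0, so β = Σxᵢyᵢ / (Σxᵢ² + σ²/τ²).
Σxᵢyᵢ = 1·5 + 2·7 + 4·14 + 1·3 + 4·17 = 146; Σxᵢ² = 38; σ²/τ² = 2/9.
β̂_MAP = 146 / (38 + 2/9) = 146/(344/9) = 657/172 ≈ 3.820.

β̂_MAP = 3.820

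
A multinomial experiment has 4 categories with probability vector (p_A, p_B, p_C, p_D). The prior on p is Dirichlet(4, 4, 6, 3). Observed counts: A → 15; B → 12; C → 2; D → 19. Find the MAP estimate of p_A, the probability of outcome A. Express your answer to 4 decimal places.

The posterior is Dirichlet(αᵢ + nᵢ) = Dirichlet(19, 16, 8, 22).
For a Dirichlet(a₁,…,a_K) with all aᵢ > 1, the mode has j-th component (aⱼ − 1)/(Σaᵢ − K).
Here Σaᵢ = 65 and K = 4, so p_A = (19 − 1)/(65 − 4) = 18/61 ≈ 0.2951.

MAP estimate of p_A = 0.2951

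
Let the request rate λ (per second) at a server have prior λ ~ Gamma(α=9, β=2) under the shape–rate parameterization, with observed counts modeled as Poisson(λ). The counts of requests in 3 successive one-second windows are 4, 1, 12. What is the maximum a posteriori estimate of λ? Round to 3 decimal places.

λ̂_MAP = 5.000

Σxᵢ = 4+1+12 = 17, with n = 3.
Posterior ∝ λ^8e^(−2λ) · λ^17e^(−3λ) = λ^25e^(−5λ), i.e. Gamma(shape=26, rate=5).
The mode of a Gamma(a, b) with a ≥ 1 (shape–rate) is (a−1)/b = 25/5 ≈ 5.000.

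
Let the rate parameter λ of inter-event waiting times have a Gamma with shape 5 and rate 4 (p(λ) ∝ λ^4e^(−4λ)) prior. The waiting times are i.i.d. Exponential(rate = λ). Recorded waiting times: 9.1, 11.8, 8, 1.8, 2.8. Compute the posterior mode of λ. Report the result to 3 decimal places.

λ̂_MAP = 0.240

The Exponential(rate=λ) likelihood is ∝ λ^n e^(−λΣtᵢ). Here n = 5 and Σtᵢ = 9.1 + 11.8 + 8 + 1.8 + 2.8 = 33.5.
Posterior ∝ λ^4e^(−4λ) · λ^5e^(−33.5λ) = λ^9e^(−37.5λ), i.e. Gamma(10, 37.5).
Mode = (a−1)/b = 9/37.5 ≈ 0.240.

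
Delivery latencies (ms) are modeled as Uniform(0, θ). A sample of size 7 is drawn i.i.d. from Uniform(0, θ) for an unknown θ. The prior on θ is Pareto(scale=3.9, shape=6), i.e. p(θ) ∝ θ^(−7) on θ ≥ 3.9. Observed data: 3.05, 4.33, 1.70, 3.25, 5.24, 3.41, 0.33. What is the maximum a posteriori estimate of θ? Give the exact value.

The Uniform(0, θ) likelihood is θ^(−n) for θ ≥ max(xᵢ), zero otherwise. Here max(xᵢ) = 5.24.
Posterior ∝ θ^(−7) · θ^(−7) = θ^(−14) on θ ≥ max(3.9, 5.24) = 5.24.
This density is strictly decreasing in θ, so the posterior mode lies at the lower boundary of the support.

θ̂_MAP = 5.24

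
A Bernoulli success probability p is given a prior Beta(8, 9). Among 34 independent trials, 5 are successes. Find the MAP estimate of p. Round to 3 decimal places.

p̂_MAP = 0.245

Prior: Beta(8, 9).
Data: 5 successes in 34 trials. The binomial likelihood contributes p^5(1−p)^29, so the posterior is Beta(8+5, 9+29) = Beta(13, 38).
For Beta(a, b) with a, b > 1 the mode is (a−1)/(a+b−2) = 12/49 ≈ 0.245.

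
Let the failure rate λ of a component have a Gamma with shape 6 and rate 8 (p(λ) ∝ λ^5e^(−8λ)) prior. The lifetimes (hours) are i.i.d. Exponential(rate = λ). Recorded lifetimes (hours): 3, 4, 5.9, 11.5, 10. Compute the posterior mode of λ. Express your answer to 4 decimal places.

λ̂_MAP = 0.2358

The Exponential(rate=λ) likelihood is ∝ λ^n e^(−λΣtᵢ). Here n = 5 and Σtᵢ = 3 + 4 + 5.9 + 11.5 + 10 = 34.4.
Posterior ∝ λ^5e^(−8λ) · λ^5e^(−34.4λ) = λ^10e^(−42.4λ), i.e. Gamma(11, 42.4).
Mode = (a−1)/b = 10/42.4 ≈ 0.2358.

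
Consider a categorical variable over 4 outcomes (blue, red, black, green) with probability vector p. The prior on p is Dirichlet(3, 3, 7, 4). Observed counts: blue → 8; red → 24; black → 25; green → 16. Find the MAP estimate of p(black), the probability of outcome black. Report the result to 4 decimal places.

MAP estimate of p(black) = 0.3605

The posterior is Dirichlet(αᵢ + nᵢ) = Dirichlet(11, 27, 32, 20).
For a Dirichlet(a₁,…,a_K) with all aᵢ > 1, the mode has j-th component (aⱼ − 1)/(Σaᵢ − K).
Here Σaᵢ = 90 and K = 4, so p(black) = (32 − 1)/(90 − 4) = 31/86 ≈ 0.3605.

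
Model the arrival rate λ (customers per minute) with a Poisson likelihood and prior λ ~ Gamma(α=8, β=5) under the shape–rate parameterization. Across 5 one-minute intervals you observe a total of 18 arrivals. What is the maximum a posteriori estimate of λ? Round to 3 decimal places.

λ̂_MAP = 2.500

Σxᵢ = 18, n = 5.
Posterior ∝ λ^7e^(−5λ) · λ^18e^(−5λ) = λ^25e^(−10λ), i.e. Gamma(shape=26, rate=10).
The mode of a Gamma(a, b) with a ≥ 1 (shape–rate) is (a−1)/b = 25/10 ≈ 2.500.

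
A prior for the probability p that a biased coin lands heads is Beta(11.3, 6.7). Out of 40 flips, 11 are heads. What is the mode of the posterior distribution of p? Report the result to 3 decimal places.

p̂_MAP = 0.380

Prior: Beta(11.3, 6.7).
Data: 11 successes in 40 trials. The binomial likelihood contributes p^11(1−p)^29, so the posterior is Beta(11.3+11, 6.7+29) = Beta(22.3, 35.7).
For Beta(a, b) with a, b > 1 the mode is (a−1)/(a+b−2) = 21.3/56 ≈ 0.380.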